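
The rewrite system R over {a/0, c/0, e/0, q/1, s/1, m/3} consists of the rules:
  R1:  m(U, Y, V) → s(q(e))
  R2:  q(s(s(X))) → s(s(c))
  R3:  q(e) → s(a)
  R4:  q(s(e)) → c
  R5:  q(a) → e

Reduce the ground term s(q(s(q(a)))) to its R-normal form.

s(c)

1. s(q(s(q(a))))  →  s(q(s(e)))   [R5 at 1.1.1]
2. s(q(s(e)))  →  s(c)   [R4 at 1]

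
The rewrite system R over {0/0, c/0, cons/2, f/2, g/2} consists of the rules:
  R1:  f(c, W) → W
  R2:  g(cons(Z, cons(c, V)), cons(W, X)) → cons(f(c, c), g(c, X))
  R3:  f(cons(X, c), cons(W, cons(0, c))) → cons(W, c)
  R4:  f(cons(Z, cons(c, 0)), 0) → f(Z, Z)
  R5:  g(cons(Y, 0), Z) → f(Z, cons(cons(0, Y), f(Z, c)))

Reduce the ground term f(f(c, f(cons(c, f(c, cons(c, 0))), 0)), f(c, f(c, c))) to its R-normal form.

1. f(f(c, f(cons(c, f(c, cons(c, 0))), 0)), f(c, f(c, c)))  →  f(f(cons(c, f(c, cons(c, 0))), 0), f(c, f(c, c)))   [R1 at 1]
2. f(f(cons(c, f(c, cons(c, 0))), 0), f(c, f(c, c)))  →  f(f(cons(c, cons(c, 0)), 0), f(c, f(c, c)))   [R1 at 1.1.2]
3. f(f(cons(c, cons(c, 0)), 0), f(c, f(c, c)))  →  f(f(c, c), f(c, f(c, c)))   [R4 at 1]
4. f(f(c, c), f(c, f(c, c)))  →  f(c, f(c, f(c, c)))   [R1 at 1]
5. f(c, f(c, f(c, c)))  →  f(c, f(c, c))   [R1 at ε]
6. f(c, f(c, c))  →  f(c, c)   [R1 at ε]
7. f(c, c)  →  c   [R1 at ε]

c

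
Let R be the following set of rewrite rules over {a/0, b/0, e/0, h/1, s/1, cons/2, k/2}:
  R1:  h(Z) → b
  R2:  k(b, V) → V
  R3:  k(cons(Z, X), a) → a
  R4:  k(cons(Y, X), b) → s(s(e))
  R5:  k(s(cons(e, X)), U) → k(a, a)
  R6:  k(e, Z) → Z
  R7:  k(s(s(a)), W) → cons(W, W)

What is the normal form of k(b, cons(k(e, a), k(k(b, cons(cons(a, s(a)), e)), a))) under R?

cons(a, a)

1. k(b, cons(k(e, a), k(k(b, cons(cons(a, s(a)), e)), a)))  →  cons(k(e, a), k(k(b, cons(cons(a, s(a)), e)), a))   [R2 at ε]
2. cons(k(e, a), k(k(b, cons(cons(a, s(a)), e)), a))  →  cons(a, k(k(b, cons(cons(a, s(a)), e)), a))   [R6 at 1]
3. cons(a, k(k(b, cons(cons(a, s(a)), e)), a))  →  cons(a, k(cons(cons(a, s(a)), e), a))   [R2 at 2.1]
4. cons(a, k(cons(cons(a, s(a)), e), a))  →  cons(a, a)   [R3 at 2]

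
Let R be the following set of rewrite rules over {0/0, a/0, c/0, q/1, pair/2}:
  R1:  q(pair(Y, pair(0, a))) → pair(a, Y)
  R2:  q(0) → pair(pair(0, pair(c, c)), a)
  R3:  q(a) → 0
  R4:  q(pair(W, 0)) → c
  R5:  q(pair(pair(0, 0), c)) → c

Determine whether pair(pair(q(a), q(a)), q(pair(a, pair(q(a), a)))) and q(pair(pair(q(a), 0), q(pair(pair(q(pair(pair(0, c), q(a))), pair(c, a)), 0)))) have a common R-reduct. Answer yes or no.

Reduce t₁ = pair(pair(q(a), q(a)), q(pair(a, pair(q(a), a)))):
1. pair(pair(q(a), q(a)), q(pair(a, pair(q(a), a))))  →  pair(pair(0, q(a)), q(pair(a, pair(q(a), a))))   [R3 at 1.1]
2. pair(pair(0, q(a)), q(pair(a, pair(q(a), a))))  →  pair(pair(0, 0), q(pair(a, pair(q(a), a))))   [R3 at 1.2]
3. pair(pair(0, 0), q(pair(a, pair(q(a), a))))  →  pair(pair(0, 0), q(pair(a, pair(0, a))))   [R3 at 2.1.2.1]
4. pair(pair(0, 0), q(pair(a, pair(0, a))))  →  pair(pair(0, 0), pair(a, a))   [R1 at 2]

Reduce t₂ = q(pair(pair(q(a), 0), q(pair(pair(q(pair(pair(0, c), q(a))), pair(c, a)), 0)))):
1. q(pair(pair(q(a), 0), q(pair(pair(q(pair(pair(0, c), q(a))), pair(c, a)), 0))))  →  q(pair(pair(0, 0), q(pair(pair(q(pair(pair(0, c), q(a))), pair(c, a)), 0))))   [R3 at 1.1.1]
2. q(pair(pair(0, 0), q(pair(pair(q(pair(pair(0, c), q(a))), pair(c, a)), 0))))  →  q(pair(pair(0, 0), c))   [R4 at 1.2]
3. q(pair(pair(0, 0), c))  →  c   [R5 at ε]

no — NF(t₁) = pair(pair(0, 0), pair(a, a)), NF(t₂) = c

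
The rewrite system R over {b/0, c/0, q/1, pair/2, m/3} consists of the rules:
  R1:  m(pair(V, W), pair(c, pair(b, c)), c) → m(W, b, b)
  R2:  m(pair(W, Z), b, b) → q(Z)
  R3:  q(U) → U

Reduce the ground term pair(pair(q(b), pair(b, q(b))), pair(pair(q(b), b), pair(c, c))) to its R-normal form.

pair(pair(b, pair(b, b)), pair(pair(b, b), pair(c, c)))

1. pair(pair(q(b), pair(b, q(b))), pair(pair(q(b), b), pair(c, c)))  →  pair(pair(b, pair(b, q(b))), pair(pair(q(b), b), pair(c, c)))   [R3 at 1.1]
2. pair(pair(b, pair(b, q(b))), pair(pair(q(b), b), pair(c, c)))  →  pair(pair(b, pair(b, b)), pair(pair(q(b), b), pair(c, c)))   [R3 at 1.2.2]
3. pair(pair(b, pair(b, b)), pair(pair(q(b), b), pair(c, c)))  →  pair(pair(b, pair(b, b)), pair(pair(b, b), pair(c, c)))   [R3 at 2.1.1]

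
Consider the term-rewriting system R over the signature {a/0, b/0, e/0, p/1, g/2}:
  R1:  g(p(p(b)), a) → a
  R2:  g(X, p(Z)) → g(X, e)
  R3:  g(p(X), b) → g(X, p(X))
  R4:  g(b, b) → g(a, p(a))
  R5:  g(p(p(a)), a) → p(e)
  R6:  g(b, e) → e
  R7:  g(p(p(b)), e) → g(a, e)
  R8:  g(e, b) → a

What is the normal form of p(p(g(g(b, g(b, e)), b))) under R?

1. p(p(g(g(b, g(b, e)), b)))  →  p(p(g(g(b, e), b)))   [R6 at 1.1.1.2]
2. p(p(g(g(b, e), b)))  →  p(p(g(e, b)))   [R6 at 1.1.1]
3. p(p(g(e, b)))  →  p(p(a))   [R8 at 1.1]

p(p(a))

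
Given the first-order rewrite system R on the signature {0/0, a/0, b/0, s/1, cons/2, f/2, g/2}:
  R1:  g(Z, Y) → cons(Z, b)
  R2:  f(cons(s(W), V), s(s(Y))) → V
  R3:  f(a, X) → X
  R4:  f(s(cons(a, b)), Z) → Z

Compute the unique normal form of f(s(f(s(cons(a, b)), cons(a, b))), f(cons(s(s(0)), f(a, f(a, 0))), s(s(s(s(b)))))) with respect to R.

0

1. f(s(f(s(cons(a, b)), cons(a, b))), f(cons(s(s(0)), f(a, f(a, 0))), s(s(s(s(b))))))  →  f(s(cons(a, b)), f(cons(s(s(0)), f(a, f(a, 0))), s(s(s(s(b))))))   [R4 at 1.1]
2. f(s(cons(a, b)), f(cons(s(s(0)), f(a, f(a, 0))), s(s(s(s(b))))))  →  f(cons(s(s(0)), f(a, f(a, 0))), s(s(s(s(b)))))   [R4 at ε]
3. f(cons(s(s(0)), f(a, f(a, 0))), s(s(s(s(b)))))  →  f(a, f(a, 0))   [R2 at ε]
4. f(a, f(a, 0))  →  f(a, 0)   [R3 at ε]
5. f(a, 0)  →  0   [R3 at ε]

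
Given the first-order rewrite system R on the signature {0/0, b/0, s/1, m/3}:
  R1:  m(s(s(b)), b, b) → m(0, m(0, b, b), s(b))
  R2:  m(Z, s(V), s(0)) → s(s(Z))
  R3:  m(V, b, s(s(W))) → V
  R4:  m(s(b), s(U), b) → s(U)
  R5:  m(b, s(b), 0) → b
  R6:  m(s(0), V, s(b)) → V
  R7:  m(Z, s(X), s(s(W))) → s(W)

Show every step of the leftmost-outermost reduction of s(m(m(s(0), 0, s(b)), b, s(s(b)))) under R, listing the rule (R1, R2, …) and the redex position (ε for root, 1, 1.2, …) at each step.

s(0)

1. s(m(m(s(0), 0, s(b)), b, s(s(b))))  →  s(m(s(0), 0, s(b)))   [R3 at 1]
2. s(m(s(0), 0, s(b)))  →  s(0)   [R6 at 1]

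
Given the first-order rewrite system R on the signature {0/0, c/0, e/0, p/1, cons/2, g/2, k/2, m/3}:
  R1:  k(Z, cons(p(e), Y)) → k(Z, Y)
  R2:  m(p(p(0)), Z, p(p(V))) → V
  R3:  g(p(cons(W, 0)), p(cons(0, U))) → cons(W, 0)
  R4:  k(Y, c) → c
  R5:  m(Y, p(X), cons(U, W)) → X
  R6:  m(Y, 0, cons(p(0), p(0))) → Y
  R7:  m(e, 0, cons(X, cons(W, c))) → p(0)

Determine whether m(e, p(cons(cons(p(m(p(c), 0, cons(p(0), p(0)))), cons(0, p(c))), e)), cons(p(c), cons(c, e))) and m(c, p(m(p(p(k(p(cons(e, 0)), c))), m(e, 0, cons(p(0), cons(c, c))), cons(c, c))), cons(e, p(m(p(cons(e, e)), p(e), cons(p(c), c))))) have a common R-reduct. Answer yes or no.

no — NF(t₁) = cons(cons(p(p(c)), cons(0, p(c))), e), NF(t₂) = 0

Reduce t₁ = m(e, p(cons(cons(p(m(p(c), 0, cons(p(0), p(0)))), cons(0, p(c))), e)), cons(p(c), cons(c, e))):
1. m(e, p(cons(cons(p(m(p(c), 0, cons(p(0), p(0)))), cons(0, p(c))), e)), cons(p(c), cons(c, e)))  →  cons(cons(p(m(p(c), 0, cons(p(0), p(0)))), cons(0, p(c))), e)   [R5 at ε]
2. cons(cons(p(m(p(c), 0, cons(p(0), p(0)))), cons(0, p(c))), e)  →  cons(cons(p(p(c)), cons(0, p(c))), e)   [R6 at 1.1.1]

Reduce t₂ = m(c, p(m(p(p(k(p(cons(e, 0)), c))), m(e, 0, cons(p(0), cons(c, c))), cons(c, c))), cons(e, p(m(p(cons(e, e)), p(e), cons(p(c), c))))):
1. m(c, p(m(p(p(k(p(cons(e, 0)), c))), m(e, 0, cons(p(0), cons(c, c))), cons(c, c))), cons(e, p(m(p(cons(e, e)), p(e), cons(p(c), c)))))  →  m(p(p(k(p(cons(e, 0)), c))), m(e, 0, cons(p(0), cons(c, c))), cons(c, c))   [R5 at ε]
2. m(p(p(k(p(cons(e, 0)), c))), m(e, 0, cons(p(0), cons(c, c))), cons(c, c))  →  m(p(p(c)), m(e, 0, cons(p(0), cons(c, c))), cons(c, c))   [R4 at 1.1.1]
3. m(p(p(c)), m(e, 0, cons(p(0), cons(c, c))), cons(c, c))  →  m(p(p(c)), p(0), cons(c, c))   [R7 at 2]
4. m(p(p(c)), p(0), cons(c, c))  →  0   [R5 at ε]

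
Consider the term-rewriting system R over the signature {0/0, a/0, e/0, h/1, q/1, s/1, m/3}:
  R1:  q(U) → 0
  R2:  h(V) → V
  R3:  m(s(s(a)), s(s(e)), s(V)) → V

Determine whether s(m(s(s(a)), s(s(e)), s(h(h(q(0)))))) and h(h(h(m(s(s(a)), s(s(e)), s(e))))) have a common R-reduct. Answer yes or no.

Reduce t₁ = s(m(s(s(a)), s(s(e)), s(h(h(q(0)))))):
1. s(m(s(s(a)), s(s(e)), s(h(h(q(0))))))  →  s(h(h(q(0))))   [R3 at 1]
2. s(h(h(q(0))))  →  s(h(q(0)))   [R2 at 1]
3. s(h(q(0)))  →  s(q(0))   [R2 at 1]
4. s(q(0))  →  s(0)   [R1 at 1]

Reduce t₂ = h(h(h(m(s(s(a)), s(s(e)), s(e))))):
1. h(h(h(m(s(s(a)), s(s(e)), s(e)))))  →  h(h(m(s(s(a)), s(s(e)), s(e))))   [R2 at ε]
2. h(h(m(s(s(a)), s(s(e)), s(e))))  →  h(m(s(s(a)), s(s(e)), s(e)))   [R2 at ε]
3. h(m(s(s(a)), s(s(e)), s(e)))  →  m(s(s(a)), s(s(e)), s(e))   [R2 at ε]
4. m(s(s(a)), s(s(e)), s(e))  →  e   [R3 at ε]

no — NF(t₁) = s(0), NF(t₂) = e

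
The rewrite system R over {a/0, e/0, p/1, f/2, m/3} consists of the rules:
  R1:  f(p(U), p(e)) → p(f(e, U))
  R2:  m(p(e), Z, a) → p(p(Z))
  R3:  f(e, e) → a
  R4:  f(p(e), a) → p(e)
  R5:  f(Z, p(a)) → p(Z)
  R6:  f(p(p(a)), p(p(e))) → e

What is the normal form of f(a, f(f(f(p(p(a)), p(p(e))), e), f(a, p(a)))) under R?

1. f(a, f(f(f(p(p(a)), p(p(e))), e), f(a, p(a))))  →  f(a, f(f(e, e), f(a, p(a))))   [R6 at 2.1.1]
2. f(a, f(f(e, e), f(a, p(a))))  →  f(a, f(a, f(a, p(a))))   [R3 at 2.1]
3. f(a, f(a, f(a, p(a))))  →  f(a, f(a, p(a)))   [R5 at 2.2]
4. f(a, f(a, p(a)))  →  f(a, p(a))   [R5 at 2]
5. f(a, p(a))  →  p(a)   [R5 at ε]

p(a)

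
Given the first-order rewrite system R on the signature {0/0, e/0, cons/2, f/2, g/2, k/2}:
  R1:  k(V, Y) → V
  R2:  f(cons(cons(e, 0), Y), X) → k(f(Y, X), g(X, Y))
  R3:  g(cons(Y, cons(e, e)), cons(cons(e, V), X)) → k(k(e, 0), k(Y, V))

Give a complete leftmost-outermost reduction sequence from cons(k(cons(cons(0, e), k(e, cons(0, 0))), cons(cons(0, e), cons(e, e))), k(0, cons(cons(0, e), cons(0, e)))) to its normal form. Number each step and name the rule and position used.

cons(cons(cons(0, e), e), 0)

1. cons(k(cons(cons(0, e), k(e, cons(0, 0))), cons(cons(0, e), cons(e, e))), k(0, cons(cons(0, e), cons(0, e))))  →  cons(cons(cons(0, e), k(e, cons(0, 0))), k(0, cons(cons(0, e), cons(0, e))))   [R1 at 1]
2. cons(cons(cons(0, e), k(e, cons(0, 0))), k(0, cons(cons(0, e), cons(0, e))))  →  cons(cons(cons(0, e), e), k(0, cons(cons(0, e), cons(0, e))))   [R1 at 1.2]
3. cons(cons(cons(0, e), e), k(0, cons(cons(0, e), cons(0, e))))  →  cons(cons(cons(0, e), e), 0)   [R1 at 2]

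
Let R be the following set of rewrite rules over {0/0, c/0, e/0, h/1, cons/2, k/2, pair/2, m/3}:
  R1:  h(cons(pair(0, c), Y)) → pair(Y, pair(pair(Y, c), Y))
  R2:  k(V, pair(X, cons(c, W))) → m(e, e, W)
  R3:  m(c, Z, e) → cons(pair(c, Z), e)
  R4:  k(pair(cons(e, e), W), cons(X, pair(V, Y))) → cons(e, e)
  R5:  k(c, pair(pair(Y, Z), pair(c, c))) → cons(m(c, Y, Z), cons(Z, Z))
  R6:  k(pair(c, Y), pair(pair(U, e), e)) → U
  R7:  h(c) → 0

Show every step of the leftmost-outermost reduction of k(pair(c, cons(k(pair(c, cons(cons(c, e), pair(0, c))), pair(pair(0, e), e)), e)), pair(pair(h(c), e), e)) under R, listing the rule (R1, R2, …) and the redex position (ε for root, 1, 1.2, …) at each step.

0

1. k(pair(c, cons(k(pair(c, cons(cons(c, e), pair(0, c))), pair(pair(0, e), e)), e)), pair(pair(h(c), e), e))  →  h(c)   [R6 at ε]
2. h(c)  →  0   [R7 at ε]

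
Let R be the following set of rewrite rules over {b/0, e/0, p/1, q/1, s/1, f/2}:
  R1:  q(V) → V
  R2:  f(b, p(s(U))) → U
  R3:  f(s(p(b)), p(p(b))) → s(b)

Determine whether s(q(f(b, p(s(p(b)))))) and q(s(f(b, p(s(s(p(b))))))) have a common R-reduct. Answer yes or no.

Reduce t₁ = s(q(f(b, p(s(p(b)))))):
1. s(q(f(b, p(s(p(b))))))  →  s(f(b, p(s(p(b)))))   [R1 at 1]
2. s(f(b, p(s(p(b)))))  →  s(p(b))   [R2 at 1]

Reduce t₂ = q(s(f(b, p(s(s(p(b))))))):
1. q(s(f(b, p(s(s(p(b)))))))  →  s(f(b, p(s(s(p(b))))))   [R1 at ε]
2. s(f(b, p(s(s(p(b))))))  →  s(s(p(b)))   [R2 at 1]

no — NF(t₁) = s(p(b)), NF(t₂) = s(s(p(b)))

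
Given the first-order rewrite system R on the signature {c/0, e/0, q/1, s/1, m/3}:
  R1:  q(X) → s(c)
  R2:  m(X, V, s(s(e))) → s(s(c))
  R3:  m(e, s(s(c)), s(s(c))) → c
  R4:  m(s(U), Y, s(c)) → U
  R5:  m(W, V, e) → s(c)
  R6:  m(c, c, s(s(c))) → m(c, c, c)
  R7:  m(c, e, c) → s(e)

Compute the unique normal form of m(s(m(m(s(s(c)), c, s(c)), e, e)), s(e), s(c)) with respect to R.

1. m(s(m(m(s(s(c)), c, s(c)), e, e)), s(e), s(c))  →  m(m(s(s(c)), c, s(c)), e, e)   [R4 at ε]
2. m(m(s(s(c)), c, s(c)), e, e)  →  s(c)   [R5 at ε]

s(c)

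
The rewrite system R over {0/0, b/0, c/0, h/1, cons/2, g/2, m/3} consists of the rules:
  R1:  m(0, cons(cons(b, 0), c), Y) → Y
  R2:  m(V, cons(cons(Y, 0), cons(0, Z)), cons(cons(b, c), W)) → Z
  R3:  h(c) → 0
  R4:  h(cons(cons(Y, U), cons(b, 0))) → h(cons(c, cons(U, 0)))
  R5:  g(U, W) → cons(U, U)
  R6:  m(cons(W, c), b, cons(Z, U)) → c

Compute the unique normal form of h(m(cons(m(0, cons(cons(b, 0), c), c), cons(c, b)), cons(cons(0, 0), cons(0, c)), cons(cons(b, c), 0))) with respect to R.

1. h(m(cons(m(0, cons(cons(b, 0), c), c), cons(c, b)), cons(cons(0, 0), cons(0, c)), cons(cons(b, c), 0)))  →  h(c)   [R2 at 1]
2. h(c)  →  0   [R3 at ε]

0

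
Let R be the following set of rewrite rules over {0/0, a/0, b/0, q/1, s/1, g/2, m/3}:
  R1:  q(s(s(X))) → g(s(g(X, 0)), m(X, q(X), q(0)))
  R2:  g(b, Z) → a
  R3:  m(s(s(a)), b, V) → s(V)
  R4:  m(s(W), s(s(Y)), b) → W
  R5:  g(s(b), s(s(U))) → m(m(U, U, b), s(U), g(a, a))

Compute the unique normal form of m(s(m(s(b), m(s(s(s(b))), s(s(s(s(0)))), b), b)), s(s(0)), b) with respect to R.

1. m(s(m(s(b), m(s(s(s(b))), s(s(s(s(0)))), b), b)), s(s(0)), b)  →  m(s(b), m(s(s(s(b))), s(s(s(s(0)))), b), b)   [R4 at ε]
2. m(s(b), m(s(s(s(b))), s(s(s(s(0)))), b), b)  →  m(s(b), s(s(b)), b)   [R4 at 2]
3. m(s(b), s(s(b)), b)  →  b   [R4 at ε]

b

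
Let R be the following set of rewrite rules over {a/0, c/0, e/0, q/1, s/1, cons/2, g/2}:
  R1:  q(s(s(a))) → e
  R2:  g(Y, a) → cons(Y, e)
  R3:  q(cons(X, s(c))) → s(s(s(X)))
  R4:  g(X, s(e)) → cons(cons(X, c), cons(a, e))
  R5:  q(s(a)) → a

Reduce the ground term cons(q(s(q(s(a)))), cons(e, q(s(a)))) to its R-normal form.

cons(a, cons(e, a))

1. cons(q(s(q(s(a)))), cons(e, q(s(a))))  →  cons(q(s(a)), cons(e, q(s(a))))   [R5 at 1.1.1]
2. cons(q(s(a)), cons(e, q(s(a))))  →  cons(a, cons(e, q(s(a))))   [R5 at 1]
3. cons(a, cons(e, q(s(a))))  →  cons(a, cons(e, a))   [R5 at 2.2]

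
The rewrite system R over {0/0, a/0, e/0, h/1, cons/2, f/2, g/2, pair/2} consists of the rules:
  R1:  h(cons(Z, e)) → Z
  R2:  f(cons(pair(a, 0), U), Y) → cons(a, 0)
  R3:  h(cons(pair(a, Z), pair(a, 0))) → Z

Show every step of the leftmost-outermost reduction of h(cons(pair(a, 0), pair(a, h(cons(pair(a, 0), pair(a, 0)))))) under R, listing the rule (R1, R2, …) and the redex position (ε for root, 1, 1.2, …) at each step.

1. h(cons(pair(a, 0), pair(a, h(cons(pair(a, 0), pair(a, 0))))))  →  h(cons(pair(a, 0), pair(a, 0)))   [R3 at 1.2.2]
2. h(cons(pair(a, 0), pair(a, 0)))  →  0   [R3 at ε]

0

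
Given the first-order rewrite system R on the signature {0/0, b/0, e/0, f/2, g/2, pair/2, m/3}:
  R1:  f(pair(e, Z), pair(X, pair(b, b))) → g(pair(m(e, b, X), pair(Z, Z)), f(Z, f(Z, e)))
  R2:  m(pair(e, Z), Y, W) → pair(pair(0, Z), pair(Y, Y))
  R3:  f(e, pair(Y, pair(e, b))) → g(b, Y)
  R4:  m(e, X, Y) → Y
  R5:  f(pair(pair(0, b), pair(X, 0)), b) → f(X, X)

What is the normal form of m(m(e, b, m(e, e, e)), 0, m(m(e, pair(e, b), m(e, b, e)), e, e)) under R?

1. m(m(e, b, m(e, e, e)), 0, m(m(e, pair(e, b), m(e, b, e)), e, e))  →  m(m(e, e, e), 0, m(m(e, pair(e, b), m(e, b, e)), e, e))   [R4 at 1]
2. m(m(e, e, e), 0, m(m(e, pair(e, b), m(e, b, e)), e, e))  →  m(e, 0, m(m(e, pair(e, b), m(e, b, e)), e, e))   [R4 at 1]
3. m(e, 0, m(m(e, pair(e, b), m(e, b, e)), e, e))  →  m(m(e, pair(e, b), m(e, b, e)), e, e)   [R4 at ε]
4. m(m(e, pair(e, b), m(e, b, e)), e, e)  →  m(m(e, b, e), e, e)   [R4 at 1]
5. m(m(e, b, e), e, e)  →  m(e, e, e)   [R4 at 1]
6. m(e, e, e)  →  e   [R4 at ε]

e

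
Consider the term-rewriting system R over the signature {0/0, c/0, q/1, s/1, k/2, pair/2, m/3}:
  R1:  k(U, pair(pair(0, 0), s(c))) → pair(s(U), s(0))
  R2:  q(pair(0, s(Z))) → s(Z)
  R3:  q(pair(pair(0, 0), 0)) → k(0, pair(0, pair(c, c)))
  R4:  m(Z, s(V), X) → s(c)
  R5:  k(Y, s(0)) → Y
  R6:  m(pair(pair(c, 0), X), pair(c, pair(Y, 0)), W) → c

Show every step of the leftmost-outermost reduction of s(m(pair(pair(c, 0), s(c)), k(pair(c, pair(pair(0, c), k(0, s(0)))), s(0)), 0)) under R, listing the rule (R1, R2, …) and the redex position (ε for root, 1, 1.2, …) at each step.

1. s(m(pair(pair(c, 0), s(c)), k(pair(c, pair(pair(0, c), k(0, s(0)))), s(0)), 0))  →  s(m(pair(pair(c, 0), s(c)), pair(c, pair(pair(0, c), k(0, s(0)))), 0))   [R5 at 1.2]
2. s(m(pair(pair(c, 0), s(c)), pair(c, pair(pair(0, c), k(0, s(0)))), 0))  →  s(m(pair(pair(c, 0), s(c)), pair(c, pair(pair(0, c), 0)), 0))   [R5 at 1.2.2.2]
3. s(m(pair(pair(c, 0), s(c)), pair(c, pair(pair(0, c), 0)), 0))  →  s(c)   [R6 at 1]

s(c)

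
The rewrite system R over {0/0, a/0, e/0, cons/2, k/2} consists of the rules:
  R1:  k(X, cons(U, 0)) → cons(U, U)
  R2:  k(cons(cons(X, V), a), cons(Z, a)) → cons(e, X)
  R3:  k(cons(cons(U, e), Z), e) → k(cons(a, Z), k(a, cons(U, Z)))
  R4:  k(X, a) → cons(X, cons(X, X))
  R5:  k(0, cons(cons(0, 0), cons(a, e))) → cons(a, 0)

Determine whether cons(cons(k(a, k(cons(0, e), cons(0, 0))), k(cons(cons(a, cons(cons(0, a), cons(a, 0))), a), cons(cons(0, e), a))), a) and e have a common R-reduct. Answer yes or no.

no — NF(t₁) = cons(cons(cons(0, 0), cons(e, a)), a), NF(t₂) = e

Reduce t₁ = cons(cons(k(a, k(cons(0, e), cons(0, 0))), k(cons(cons(a, cons(cons(0, a), cons(a, 0))), a), cons(cons(0, e), a))), a):
1. cons(cons(k(a, k(cons(0, e), cons(0, 0))), k(cons(cons(a, cons(cons(0, a), cons(a, 0))), a), cons(cons(0, e), a))), a)  →  cons(cons(k(a, cons(0, 0)), k(cons(cons(a, cons(cons(0, a), cons(a, 0))), a), cons(cons(0, e), a))), a)   [R1 at 1.1.2]
2. cons(cons(k(a, cons(0, 0)), k(cons(cons(a, cons(cons(0, a), cons(a, 0))), a), cons(cons(0, e), a))), a)  →  cons(cons(cons(0, 0), k(cons(cons(a, cons(cons(0, a), cons(a, 0))), a), cons(cons(0, e), a))), a)   [R1 at 1.1]
3. cons(cons(cons(0, 0), k(cons(cons(a, cons(cons(0, a), cons(a, 0))), a), cons(cons(0, e), a))), a)  →  cons(cons(cons(0, 0), cons(e, a)), a)   [R2 at 1.2]

Reduce t₂ = e:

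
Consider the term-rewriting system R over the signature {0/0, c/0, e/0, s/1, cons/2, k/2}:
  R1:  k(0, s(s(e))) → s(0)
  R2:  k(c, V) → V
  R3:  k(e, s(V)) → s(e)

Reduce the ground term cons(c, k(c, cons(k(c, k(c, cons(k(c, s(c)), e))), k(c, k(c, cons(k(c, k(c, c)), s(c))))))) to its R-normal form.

1. cons(c, k(c, cons(k(c, k(c, cons(k(c, s(c)), e))), k(c, k(c, cons(k(c, k(c, c)), s(c)))))))  →  cons(c, cons(k(c, k(c, cons(k(c, s(c)), e))), k(c, k(c, cons(k(c, k(c, c)), s(c))))))   [R2 at 2]
2. cons(c, cons(k(c, k(c, cons(k(c, s(c)), e))), k(c, k(c, cons(k(c, k(c, c)), s(c))))))  →  cons(c, cons(k(c, cons(k(c, s(c)), e)), k(c, k(c, cons(k(c, k(c, c)), s(c))))))   [R2 at 2.1]
3. cons(c, cons(k(c, cons(k(c, s(c)), e)), k(c, k(c, cons(k(c, k(c, c)), s(c))))))  →  cons(c, cons(cons(k(c, s(c)), e), k(c, k(c, cons(k(c, k(c, c)), s(c))))))   [R2 at 2.1]
4. cons(c, cons(cons(k(c, s(c)), e), k(c, k(c, cons(k(c, k(c, c)), s(c))))))  →  cons(c, cons(cons(s(c), e), k(c, k(c, cons(k(c, k(c, c)), s(c))))))   [R2 at 2.1.1]
5. cons(c, cons(cons(s(c), e), k(c, k(c, cons(k(c, k(c, c)), s(c))))))  →  cons(c, cons(cons(s(c), e), k(c, cons(k(c, k(c, c)), s(c)))))   [R2 at 2.2]
6. cons(c, cons(cons(s(c), e), k(c, cons(k(c, k(c, c)), s(c)))))  →  cons(c, cons(cons(s(c), e), cons(k(c, k(c, c)), s(c))))   [R2 at 2.2]
7. cons(c, cons(cons(s(c), e), cons(k(c, k(c, c)), s(c))))  →  cons(c, cons(cons(s(c), e), cons(k(c, c), s(c))))   [R2 at 2.2.1]
8. cons(c, cons(cons(s(c), e), cons(k(c, c), s(c))))  →  cons(c, cons(cons(s(c), e), cons(c, s(c))))   [R2 at 2.2.1]

cons(c, cons(cons(s(c), e), cons(c, s(c))))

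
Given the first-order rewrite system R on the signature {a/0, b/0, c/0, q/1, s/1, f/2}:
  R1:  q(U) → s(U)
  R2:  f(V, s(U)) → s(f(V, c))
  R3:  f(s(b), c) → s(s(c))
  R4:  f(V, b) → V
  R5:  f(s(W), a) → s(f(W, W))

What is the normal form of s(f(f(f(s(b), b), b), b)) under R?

s(s(b))

1. s(f(f(f(s(b), b), b), b))  →  s(f(f(s(b), b), b))   [R4 at 1]
2. s(f(f(s(b), b), b))  →  s(f(s(b), b))   [R4 at 1]
3. s(f(s(b), b))  →  s(s(b))   [R4 at 1]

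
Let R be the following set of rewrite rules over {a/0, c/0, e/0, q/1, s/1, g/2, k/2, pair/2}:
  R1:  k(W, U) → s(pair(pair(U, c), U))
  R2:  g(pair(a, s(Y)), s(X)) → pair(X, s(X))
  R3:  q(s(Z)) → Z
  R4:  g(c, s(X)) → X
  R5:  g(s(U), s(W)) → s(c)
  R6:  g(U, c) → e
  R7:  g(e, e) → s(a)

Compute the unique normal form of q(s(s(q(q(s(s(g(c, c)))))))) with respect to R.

s(e)

1. q(s(s(q(q(s(s(g(c, c))))))))  →  s(q(q(s(s(g(c, c))))))   [R3 at ε]
2. s(q(q(s(s(g(c, c))))))  →  s(q(s(g(c, c))))   [R3 at 1.1]
3. s(q(s(g(c, c))))  →  s(g(c, c))   [R3 at 1]
4. s(g(c, c))  →  s(e)   [R6 at 1]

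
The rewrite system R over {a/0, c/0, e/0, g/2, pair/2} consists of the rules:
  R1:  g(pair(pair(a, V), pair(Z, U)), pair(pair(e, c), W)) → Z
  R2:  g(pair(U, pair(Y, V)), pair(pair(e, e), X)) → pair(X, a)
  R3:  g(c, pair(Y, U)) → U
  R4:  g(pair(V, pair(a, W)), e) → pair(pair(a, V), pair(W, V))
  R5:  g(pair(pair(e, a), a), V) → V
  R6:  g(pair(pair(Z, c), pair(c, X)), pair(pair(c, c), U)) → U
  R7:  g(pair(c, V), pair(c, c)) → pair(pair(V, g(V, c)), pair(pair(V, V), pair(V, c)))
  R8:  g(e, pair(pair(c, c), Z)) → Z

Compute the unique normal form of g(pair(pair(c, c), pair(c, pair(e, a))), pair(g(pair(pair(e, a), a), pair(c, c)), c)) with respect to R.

1. g(pair(pair(c, c), pair(c, pair(e, a))), pair(g(pair(pair(e, a), a), pair(c, c)), c))  →  g(pair(pair(c, c), pair(c, pair(e, a))), pair(pair(c, c), c))   [R5 at 2.1]
2. g(pair(pair(c, c), pair(c, pair(e, a))), pair(pair(c, c), c))  →  c   [R6 at ε]

c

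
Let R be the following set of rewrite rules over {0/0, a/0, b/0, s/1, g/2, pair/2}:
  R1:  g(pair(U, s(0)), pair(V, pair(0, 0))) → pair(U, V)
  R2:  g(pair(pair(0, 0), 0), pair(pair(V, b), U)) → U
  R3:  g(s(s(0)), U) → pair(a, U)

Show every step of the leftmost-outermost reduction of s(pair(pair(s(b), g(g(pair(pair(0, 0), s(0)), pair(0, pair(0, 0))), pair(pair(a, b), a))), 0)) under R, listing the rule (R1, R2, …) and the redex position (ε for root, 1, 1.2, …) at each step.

s(pair(pair(s(b), a), 0))

1. s(pair(pair(s(b), g(g(pair(pair(0, 0), s(0)), pair(0, pair(0, 0))), pair(pair(a, b), a))), 0))  →  s(pair(pair(s(b), g(pair(pair(0, 0), 0), pair(pair(a, b), a))), 0))   [R1 at 1.1.2.1]
2. s(pair(pair(s(b), g(pair(pair(0, 0), 0), pair(pair(a, b), a))), 0))  →  s(pair(pair(s(b), a), 0))   [R2 at 1.1.2]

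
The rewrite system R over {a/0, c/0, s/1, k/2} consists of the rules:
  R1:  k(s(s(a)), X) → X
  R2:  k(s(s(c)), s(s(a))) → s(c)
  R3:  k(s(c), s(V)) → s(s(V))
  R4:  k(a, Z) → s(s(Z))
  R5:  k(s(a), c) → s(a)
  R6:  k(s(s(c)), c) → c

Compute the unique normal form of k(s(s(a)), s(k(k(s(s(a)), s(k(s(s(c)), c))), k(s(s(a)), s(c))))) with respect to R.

1. k(s(s(a)), s(k(k(s(s(a)), s(k(s(s(c)), c))), k(s(s(a)), s(c)))))  →  s(k(k(s(s(a)), s(k(s(s(c)), c))), k(s(s(a)), s(c))))   [R1 at ε]
2. s(k(k(s(s(a)), s(k(s(s(c)), c))), k(s(s(a)), s(c))))  →  s(k(s(k(s(s(c)), c)), k(s(s(a)), s(c))))   [R1 at 1.1]
3. s(k(s(k(s(s(c)), c)), k(s(s(a)), s(c))))  →  s(k(s(c), k(s(s(a)), s(c))))   [R6 at 1.1.1]
4. s(k(s(c), k(s(s(a)), s(c))))  →  s(k(s(c), s(c)))   [R1 at 1.2]
5. s(k(s(c), s(c)))  →  s(s(s(c)))   [R3 at 1]

s(s(s(c)))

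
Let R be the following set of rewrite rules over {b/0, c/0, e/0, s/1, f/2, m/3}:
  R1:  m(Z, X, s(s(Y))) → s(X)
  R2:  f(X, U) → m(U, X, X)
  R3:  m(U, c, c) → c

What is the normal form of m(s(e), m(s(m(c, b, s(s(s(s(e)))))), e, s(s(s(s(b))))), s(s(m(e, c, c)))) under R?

1. m(s(e), m(s(m(c, b, s(s(s(s(e)))))), e, s(s(s(s(b))))), s(s(m(e, c, c))))  →  s(m(s(m(c, b, s(s(s(s(e)))))), e, s(s(s(s(b))))))   [R1 at ε]
2. s(m(s(m(c, b, s(s(s(s(e)))))), e, s(s(s(s(b))))))  →  s(s(e))   [R1 at 1]

s(s(e))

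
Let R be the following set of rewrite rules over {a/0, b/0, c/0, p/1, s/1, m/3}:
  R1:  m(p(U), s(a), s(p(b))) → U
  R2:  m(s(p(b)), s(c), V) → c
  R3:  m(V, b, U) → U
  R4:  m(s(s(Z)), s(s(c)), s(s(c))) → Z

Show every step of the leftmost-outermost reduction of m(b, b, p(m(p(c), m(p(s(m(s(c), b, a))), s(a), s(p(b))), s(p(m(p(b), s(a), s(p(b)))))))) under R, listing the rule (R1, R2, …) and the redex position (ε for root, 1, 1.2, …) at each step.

p(c)

1. m(b, b, p(m(p(c), m(p(s(m(s(c), b, a))), s(a), s(p(b))), s(p(m(p(b), s(a), s(p(b))))))))  →  p(m(p(c), m(p(s(m(s(c), b, a))), s(a), s(p(b))), s(p(m(p(b), s(a), s(p(b)))))))   [R3 at ε]
2. p(m(p(c), m(p(s(m(s(c), b, a))), s(a), s(p(b))), s(p(m(p(b), s(a), s(p(b)))))))  →  p(m(p(c), s(m(s(c), b, a)), s(p(m(p(b), s(a), s(p(b)))))))   [R1 at 1.2]
3. p(m(p(c), s(m(s(c), b, a)), s(p(m(p(b), s(a), s(p(b)))))))  →  p(m(p(c), s(a), s(p(m(p(b), s(a), s(p(b)))))))   [R3 at 1.2.1]
4. p(m(p(c), s(a), s(p(m(p(b), s(a), s(p(b)))))))  →  p(m(p(c), s(a), s(p(b))))   [R1 at 1.3.1.1]
5. p(m(p(c), s(a), s(p(b))))  →  p(c)   [R1 at 1]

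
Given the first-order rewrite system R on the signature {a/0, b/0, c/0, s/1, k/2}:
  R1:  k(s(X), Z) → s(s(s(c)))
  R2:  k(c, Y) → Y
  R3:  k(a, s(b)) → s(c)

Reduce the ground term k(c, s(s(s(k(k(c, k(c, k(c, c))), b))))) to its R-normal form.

s(s(s(b)))

1. k(c, s(s(s(k(k(c, k(c, k(c, c))), b)))))  →  s(s(s(k(k(c, k(c, k(c, c))), b))))   [R2 at ε]
2. s(s(s(k(k(c, k(c, k(c, c))), b))))  →  s(s(s(k(k(c, k(c, c)), b))))   [R2 at 1.1.1.1]
3. s(s(s(k(k(c, k(c, c)), b))))  →  s(s(s(k(k(c, c), b))))   [R2 at 1.1.1.1]
4. s(s(s(k(k(c, c), b))))  →  s(s(s(k(c, b))))   [R2 at 1.1.1.1]
5. s(s(s(k(c, b))))  →  s(s(s(b)))   [R2 at 1.1.1]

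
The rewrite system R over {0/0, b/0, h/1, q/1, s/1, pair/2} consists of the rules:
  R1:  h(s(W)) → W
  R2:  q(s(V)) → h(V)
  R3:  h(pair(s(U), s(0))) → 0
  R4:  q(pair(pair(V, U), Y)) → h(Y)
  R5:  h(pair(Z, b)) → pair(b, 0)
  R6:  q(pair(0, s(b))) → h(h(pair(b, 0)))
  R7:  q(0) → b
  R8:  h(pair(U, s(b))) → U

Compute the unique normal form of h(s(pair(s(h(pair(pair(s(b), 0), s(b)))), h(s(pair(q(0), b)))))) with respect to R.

pair(s(pair(s(b), 0)), pair(b, b))

1. h(s(pair(s(h(pair(pair(s(b), 0), s(b)))), h(s(pair(q(0), b))))))  →  pair(s(h(pair(pair(s(b), 0), s(b)))), h(s(pair(q(0), b))))   [R1 at ε]
2. pair(s(h(pair(pair(s(b), 0), s(b)))), h(s(pair(q(0), b))))  →  pair(s(pair(s(b), 0)), h(s(pair(q(0), b))))   [R8 at 1.1]
3. pair(s(pair(s(b), 0)), h(s(pair(q(0), b))))  →  pair(s(pair(s(b), 0)), pair(q(0), b))   [R1 at 2]
4. pair(s(pair(s(b), 0)), pair(q(0), b))  →  pair(s(pair(s(b), 0)), pair(b, b))   [R7 at 2.1]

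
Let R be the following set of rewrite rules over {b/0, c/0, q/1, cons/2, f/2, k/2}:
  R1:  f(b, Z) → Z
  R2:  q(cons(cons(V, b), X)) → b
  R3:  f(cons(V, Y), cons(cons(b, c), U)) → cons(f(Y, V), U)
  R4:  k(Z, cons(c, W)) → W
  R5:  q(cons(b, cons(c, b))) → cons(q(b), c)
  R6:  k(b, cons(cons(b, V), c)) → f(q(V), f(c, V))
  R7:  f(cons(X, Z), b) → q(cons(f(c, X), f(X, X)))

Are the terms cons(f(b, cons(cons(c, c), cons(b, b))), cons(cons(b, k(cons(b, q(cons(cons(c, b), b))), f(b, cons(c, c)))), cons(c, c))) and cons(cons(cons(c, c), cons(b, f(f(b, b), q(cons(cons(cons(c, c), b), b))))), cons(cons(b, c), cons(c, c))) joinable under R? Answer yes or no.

yes — NF(t₁) = cons(cons(cons(c, c), cons(b, b)), cons(cons(b, c), cons(c, c))), NF(t₂) = cons(cons(cons(c, c), cons(b, b)), cons(cons(b, c), cons(c, c)))

Reduce t₁ = cons(f(b, cons(cons(c, c), cons(b, b))), cons(cons(b, k(cons(b, q(cons(cons(c, b), b))), f(b, cons(c, c)))), cons(c, c))):
1. cons(f(b, cons(cons(c, c), cons(b, b))), cons(cons(b, k(cons(b, q(cons(cons(c, b), b))), f(b, cons(c, c)))), cons(c, c)))  →  cons(cons(cons(c, c), cons(b, b)), cons(cons(b, k(cons(b, q(cons(cons(c, b), b))), f(b, cons(c, c)))), cons(c, c)))   [R1 at 1]
2. cons(cons(cons(c, c), cons(b, b)), cons(cons(b, k(cons(b, q(cons(cons(c, b), b))), f(b, cons(c, c)))), cons(c, c)))  →  cons(cons(cons(c, c), cons(b, b)), cons(cons(b, k(cons(b, b), f(b, cons(c, c)))), cons(c, c)))   [R2 at 2.1.2.1.2]
3. cons(cons(cons(c, c), cons(b, b)), cons(cons(b, k(cons(b, b), f(b, cons(c, c)))), cons(c, c)))  →  cons(cons(cons(c, c), cons(b, b)), cons(cons(b, k(cons(b, b), cons(c, c))), cons(c, c)))   [R1 at 2.1.2.2]
4. cons(cons(cons(c, c), cons(b, b)), cons(cons(b, k(cons(b, b), cons(c, c))), cons(c, c)))  →  cons(cons(cons(c, c), cons(b, b)), cons(cons(b, c), cons(c, c)))   [R4 at 2.1.2]

Reduce t₂ = cons(cons(cons(c, c), cons(b, f(f(b, b), q(cons(cons(cons(c, c), b), b))))), cons(cons(b, c), cons(c, c))):
1. cons(cons(cons(c, c), cons(b, f(f(b, b), q(cons(cons(cons(c, c), b), b))))), cons(cons(b, c), cons(c, c)))  →  cons(cons(cons(c, c), cons(b, f(b, q(cons(cons(cons(c, c), b), b))))), cons(cons(b, c), cons(c, c)))   [R1 at 1.2.2.1]
2. cons(cons(cons(c, c), cons(b, f(b, q(cons(cons(cons(c, c), b), b))))), cons(cons(b, c), cons(c, c)))  →  cons(cons(cons(c, c), cons(b, q(cons(cons(cons(c, c), b), b)))), cons(cons(b, c), cons(c, c)))   [R1 at 1.2.2]
3. cons(cons(cons(c, c), cons(b, q(cons(cons(cons(c, c), b), b)))), cons(cons(b, c), cons(c, c)))  →  cons(cons(cons(c, c), cons(b, b)), cons(cons(b, c), cons(c, c)))   [R2 at 1.2.2]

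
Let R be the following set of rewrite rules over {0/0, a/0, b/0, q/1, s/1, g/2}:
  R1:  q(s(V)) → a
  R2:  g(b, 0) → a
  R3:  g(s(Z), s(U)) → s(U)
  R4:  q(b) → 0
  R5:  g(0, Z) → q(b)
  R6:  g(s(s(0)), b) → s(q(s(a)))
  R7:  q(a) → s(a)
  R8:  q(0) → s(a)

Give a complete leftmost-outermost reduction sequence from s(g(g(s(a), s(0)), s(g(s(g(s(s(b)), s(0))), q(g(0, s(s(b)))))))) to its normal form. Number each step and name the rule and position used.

s(s(s(a)))

1. s(g(g(s(a), s(0)), s(g(s(g(s(s(b)), s(0))), q(g(0, s(s(b))))))))  →  s(g(s(0), s(g(s(g(s(s(b)), s(0))), q(g(0, s(s(b))))))))   [R3 at 1.1]
2. s(g(s(0), s(g(s(g(s(s(b)), s(0))), q(g(0, s(s(b))))))))  →  s(s(g(s(g(s(s(b)), s(0))), q(g(0, s(s(b)))))))   [R3 at 1]
3. s(s(g(s(g(s(s(b)), s(0))), q(g(0, s(s(b)))))))  →  s(s(g(s(s(0)), q(g(0, s(s(b)))))))   [R3 at 1.1.1.1]
4. s(s(g(s(s(0)), q(g(0, s(s(b)))))))  →  s(s(g(s(s(0)), q(q(b)))))   [R5 at 1.1.2.1]
5. s(s(g(s(s(0)), q(q(b)))))  →  s(s(g(s(s(0)), q(0))))   [R4 at 1.1.2.1]
6. s(s(g(s(s(0)), q(0))))  →  s(s(g(s(s(0)), s(a))))   [R8 at 1.1.2]
7. s(s(g(s(s(0)), s(a))))  →  s(s(s(a)))   [R3 at 1.1]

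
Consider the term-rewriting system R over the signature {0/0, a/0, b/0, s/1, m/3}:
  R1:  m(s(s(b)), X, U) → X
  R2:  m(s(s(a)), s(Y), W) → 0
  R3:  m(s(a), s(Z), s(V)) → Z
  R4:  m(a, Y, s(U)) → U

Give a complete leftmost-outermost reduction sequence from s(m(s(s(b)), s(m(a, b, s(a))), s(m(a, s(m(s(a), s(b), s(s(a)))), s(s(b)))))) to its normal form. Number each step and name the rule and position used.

s(s(a))

1. s(m(s(s(b)), s(m(a, b, s(a))), s(m(a, s(m(s(a), s(b), s(s(a)))), s(s(b))))))  →  s(s(m(a, b, s(a))))   [R1 at 1]
2. s(s(m(a, b, s(a))))  →  s(s(a))   [R4 at 1.1]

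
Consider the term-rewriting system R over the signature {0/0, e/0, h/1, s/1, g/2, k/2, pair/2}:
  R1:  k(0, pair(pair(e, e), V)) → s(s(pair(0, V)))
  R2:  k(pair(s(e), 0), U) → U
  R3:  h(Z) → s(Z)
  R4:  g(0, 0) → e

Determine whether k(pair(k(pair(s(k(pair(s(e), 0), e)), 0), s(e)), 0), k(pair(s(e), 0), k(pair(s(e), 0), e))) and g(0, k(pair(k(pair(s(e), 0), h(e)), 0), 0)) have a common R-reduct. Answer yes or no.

yes — NF(t₁) = e, NF(t₂) = e

Reduce t₁ = k(pair(k(pair(s(k(pair(s(e), 0), e)), 0), s(e)), 0), k(pair(s(e), 0), k(pair(s(e), 0), e))):
1. k(pair(k(pair(s(k(pair(s(e), 0), e)), 0), s(e)), 0), k(pair(s(e), 0), k(pair(s(e), 0), e)))  →  k(pair(k(pair(s(e), 0), s(e)), 0), k(pair(s(e), 0), k(pair(s(e), 0), e)))   [R2 at 1.1.1.1.1]
2. k(pair(k(pair(s(e), 0), s(e)), 0), k(pair(s(e), 0), k(pair(s(e), 0), e)))  →  k(pair(s(e), 0), k(pair(s(e), 0), k(pair(s(e), 0), e)))   [R2 at 1.1]
3. k(pair(s(e), 0), k(pair(s(e), 0), k(pair(s(e), 0), e)))  →  k(pair(s(e), 0), k(pair(s(e), 0), e))   [R2 at ε]
4. k(pair(s(e), 0), k(pair(s(e), 0), e))  →  k(pair(s(e), 0), e)   [R2 at ε]
5. k(pair(s(e), 0), e)  →  e   [R2 at ε]

Reduce t₂ = g(0, k(pair(k(pair(s(e), 0), h(e)), 0), 0)):
1. g(0, k(pair(k(pair(s(e), 0), h(e)), 0), 0))  →  g(0, k(pair(h(e), 0), 0))   [R2 at 2.1.1]
2. g(0, k(pair(h(e), 0), 0))  →  g(0, k(pair(s(e), 0), 0))   [R3 at 2.1.1]
3. g(0, k(pair(s(e), 0), 0))  →  g(0, 0)   [R2 at 2]
4. g(0, 0)  →  e   [R4 at ε]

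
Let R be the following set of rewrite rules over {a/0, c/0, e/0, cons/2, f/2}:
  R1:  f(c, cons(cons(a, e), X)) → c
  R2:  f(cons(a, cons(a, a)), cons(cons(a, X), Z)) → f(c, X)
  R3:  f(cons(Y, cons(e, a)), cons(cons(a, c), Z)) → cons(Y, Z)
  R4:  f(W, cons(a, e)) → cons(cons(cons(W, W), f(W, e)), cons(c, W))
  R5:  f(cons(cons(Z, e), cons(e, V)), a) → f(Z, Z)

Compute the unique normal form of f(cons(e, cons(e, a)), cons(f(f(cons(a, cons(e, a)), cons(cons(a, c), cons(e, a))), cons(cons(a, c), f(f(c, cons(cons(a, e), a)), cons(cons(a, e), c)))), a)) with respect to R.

cons(e, a)

1. f(cons(e, cons(e, a)), cons(f(f(cons(a, cons(e, a)), cons(cons(a, c), cons(e, a))), cons(cons(a, c), f(f(c, cons(cons(a, e), a)), cons(cons(a, e), c)))), a))  →  f(cons(e, cons(e, a)), cons(f(cons(a, cons(e, a)), cons(cons(a, c), f(f(c, cons(cons(a, e), a)), cons(cons(a, e), c)))), a))   [R3 at 2.1.1]
2. f(cons(e, cons(e, a)), cons(f(cons(a, cons(e, a)), cons(cons(a, c), f(f(c, cons(cons(a, e), a)), cons(cons(a, e), c)))), a))  →  f(cons(e, cons(e, a)), cons(cons(a, f(f(c, cons(cons(a, e), a)), cons(cons(a, e), c))), a))   [R3 at 2.1]
3. f(cons(e, cons(e, a)), cons(cons(a, f(f(c, cons(cons(a, e), a)), cons(cons(a, e), c))), a))  →  f(cons(e, cons(e, a)), cons(cons(a, f(c, cons(cons(a, e), c))), a))   [R1 at 2.1.2.1]
4. f(cons(e, cons(e, a)), cons(cons(a, f(c, cons(cons(a, e), c))), a))  →  f(cons(e, cons(e, a)), cons(cons(a, c), a))   [R1 at 2.1.2]
5. f(cons(e, cons(e, a)), cons(cons(a, c), a))  →  cons(e, a)   [R3 at ε]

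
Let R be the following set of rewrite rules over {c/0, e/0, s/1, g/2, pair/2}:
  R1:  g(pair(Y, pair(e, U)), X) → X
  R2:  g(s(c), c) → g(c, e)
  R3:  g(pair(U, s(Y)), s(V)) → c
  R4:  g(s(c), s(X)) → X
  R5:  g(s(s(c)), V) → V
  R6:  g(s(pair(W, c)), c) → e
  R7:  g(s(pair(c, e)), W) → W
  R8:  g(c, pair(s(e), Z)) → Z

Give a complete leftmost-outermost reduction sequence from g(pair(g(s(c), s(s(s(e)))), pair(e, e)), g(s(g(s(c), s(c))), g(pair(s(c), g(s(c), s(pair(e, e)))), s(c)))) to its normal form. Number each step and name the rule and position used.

1. g(pair(g(s(c), s(s(s(e)))), pair(e, e)), g(s(g(s(c), s(c))), g(pair(s(c), g(s(c), s(pair(e, e)))), s(c))))  →  g(s(g(s(c), s(c))), g(pair(s(c), g(s(c), s(pair(e, e)))), s(c)))   [R1 at ε]
2. g(s(g(s(c), s(c))), g(pair(s(c), g(s(c), s(pair(e, e)))), s(c)))  →  g(s(c), g(pair(s(c), g(s(c), s(pair(e, e)))), s(c)))   [R4 at 1.1]
3. g(s(c), g(pair(s(c), g(s(c), s(pair(e, e)))), s(c)))  →  g(s(c), g(pair(s(c), pair(e, e)), s(c)))   [R4 at 2.1.2]
4. g(s(c), g(pair(s(c), pair(e, e)), s(c)))  →  g(s(c), s(c))   [R1 at 2]
5. g(s(c), s(c))  →  c   [R4 at ε]

c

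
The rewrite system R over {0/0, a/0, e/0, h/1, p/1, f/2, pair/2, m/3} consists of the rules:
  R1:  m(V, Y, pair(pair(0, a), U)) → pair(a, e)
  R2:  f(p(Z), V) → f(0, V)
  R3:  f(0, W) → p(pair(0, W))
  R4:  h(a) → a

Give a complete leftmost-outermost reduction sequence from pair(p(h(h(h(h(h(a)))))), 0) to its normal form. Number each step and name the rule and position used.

1. pair(p(h(h(h(h(h(a)))))), 0)  →  pair(p(h(h(h(h(a))))), 0)   [R4 at 1.1.1.1.1.1]
2. pair(p(h(h(h(h(a))))), 0)  →  pair(p(h(h(h(a)))), 0)   [R4 at 1.1.1.1.1]
3. pair(p(h(h(h(a)))), 0)  →  pair(p(h(h(a))), 0)   [R4 at 1.1.1.1]
4. pair(p(h(h(a))), 0)  →  pair(p(h(a)), 0)   [R4 at 1.1.1]
5. pair(p(h(a)), 0)  →  pair(p(a), 0)   [R4 at 1.1]

pair(p(a), 0)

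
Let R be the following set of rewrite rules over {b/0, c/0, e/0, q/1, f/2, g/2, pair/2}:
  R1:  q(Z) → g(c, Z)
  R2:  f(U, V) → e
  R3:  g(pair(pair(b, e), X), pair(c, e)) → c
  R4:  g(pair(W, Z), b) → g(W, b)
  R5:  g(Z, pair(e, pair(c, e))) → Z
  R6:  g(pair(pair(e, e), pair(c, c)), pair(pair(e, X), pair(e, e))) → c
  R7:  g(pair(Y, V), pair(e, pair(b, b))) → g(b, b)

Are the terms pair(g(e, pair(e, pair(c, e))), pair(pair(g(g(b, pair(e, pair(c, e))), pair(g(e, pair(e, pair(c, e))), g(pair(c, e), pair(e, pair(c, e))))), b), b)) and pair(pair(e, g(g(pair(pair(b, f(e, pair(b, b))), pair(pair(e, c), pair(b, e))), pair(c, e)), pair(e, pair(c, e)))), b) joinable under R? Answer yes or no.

Reduce t₁ = pair(g(e, pair(e, pair(c, e))), pair(pair(g(g(b, pair(e, pair(c, e))), pair(g(e, pair(e, pair(c, e))), g(pair(c, e), pair(e, pair(c, e))))), b), b)):
1. pair(g(e, pair(e, pair(c, e))), pair(pair(g(g(b, pair(e, pair(c, e))), pair(g(e, pair(e, pair(c, e))), g(pair(c, e), pair(e, pair(c, e))))), b), b))  →  pair(e, pair(pair(g(g(b, pair(e, pair(c, e))), pair(g(e, pair(e, pair(c, e))), g(pair(c, e), pair(e, pair(c, e))))), b), b))   [R5 at 1]
2. pair(e, pair(pair(g(g(b, pair(e, pair(c, e))), pair(g(e, pair(e, pair(c, e))), g(pair(c, e), pair(e, pair(c, e))))), b), b))  →  pair(e, pair(pair(g(b, pair(g(e, pair(e, pair(c, e))), g(pair(c, e), pair(e, pair(c, e))))), b), b))   [R5 at 2.1.1.1]
3. pair(e, pair(pair(g(b, pair(g(e, pair(e, pair(c, e))), g(pair(c, e), pair(e, pair(c, e))))), b), b))  →  pair(e, pair(pair(g(b, pair(e, g(pair(c, e), pair(e, pair(c, e))))), b), b))   [R5 at 2.1.1.2.1]
4. pair(e, pair(pair(g(b, pair(e, g(pair(c, e), pair(e, pair(c, e))))), b), b))  →  pair(e, pair(pair(g(b, pair(e, pair(c, e))), b), b))   [R5 at 2.1.1.2.2]
5. pair(e, pair(pair(g(b, pair(e, pair(c, e))), b), b))  →  pair(e, pair(pair(b, b), b))   [R5 at 2.1.1]

Reduce t₂ = pair(pair(e, g(g(pair(pair(b, f(e, pair(b, b))), pair(pair(e, c), pair(b, e))), pair(c, e)), pair(e, pair(c, e)))), b):
1. pair(pair(e, g(g(pair(pair(b, f(e, pair(b, b))), pair(pair(e, c), pair(b, e))), pair(c, e)), pair(e, pair(c, e)))), b)  →  pair(pair(e, g(pair(pair(b, f(e, pair(b, b))), pair(pair(e, c), pair(b, e))), pair(c, e))), b)   [R5 at 1.2]
2. pair(pair(e, g(pair(pair(b, f(e, pair(b, b))), pair(pair(e, c), pair(b, e))), pair(c, e))), b)  →  pair(pair(e, g(pair(pair(b, e), pair(pair(e, c), pair(b, e))), pair(c, e))), b)   [R2 at 1.2.1.1.2]
3. pair(pair(e, g(pair(pair(b, e), pair(pair(e, c), pair(b, e))), pair(c, e))), b)  →  pair(pair(e, c), b)   [R3 at 1.2]

no — NF(t₁) = pair(e, pair(pair(b, b), b)), NF(t₂) = pair(pair(e, c), b)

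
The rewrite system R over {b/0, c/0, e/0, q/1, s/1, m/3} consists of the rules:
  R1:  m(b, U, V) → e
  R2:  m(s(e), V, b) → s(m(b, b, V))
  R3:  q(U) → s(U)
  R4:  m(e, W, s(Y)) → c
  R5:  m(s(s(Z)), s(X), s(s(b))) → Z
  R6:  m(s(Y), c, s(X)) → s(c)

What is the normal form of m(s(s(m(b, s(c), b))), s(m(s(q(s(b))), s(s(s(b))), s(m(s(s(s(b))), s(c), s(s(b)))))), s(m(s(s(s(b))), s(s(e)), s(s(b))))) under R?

e

1. m(s(s(m(b, s(c), b))), s(m(s(q(s(b))), s(s(s(b))), s(m(s(s(s(b))), s(c), s(s(b)))))), s(m(s(s(s(b))), s(s(e)), s(s(b)))))  →  m(s(s(e)), s(m(s(q(s(b))), s(s(s(b))), s(m(s(s(s(b))), s(c), s(s(b)))))), s(m(s(s(s(b))), s(s(e)), s(s(b)))))   [R1 at 1.1.1]
2. m(s(s(e)), s(m(s(q(s(b))), s(s(s(b))), s(m(s(s(s(b))), s(c), s(s(b)))))), s(m(s(s(s(b))), s(s(e)), s(s(b)))))  →  m(s(s(e)), s(m(s(s(s(b))), s(s(s(b))), s(m(s(s(s(b))), s(c), s(s(b)))))), s(m(s(s(s(b))), s(s(e)), s(s(b)))))   [R3 at 2.1.1.1]
3. m(s(s(e)), s(m(s(s(s(b))), s(s(s(b))), s(m(s(s(s(b))), s(c), s(s(b)))))), s(m(s(s(s(b))), s(s(e)), s(s(b)))))  →  m(s(s(e)), s(m(s(s(s(b))), s(s(s(b))), s(s(b)))), s(m(s(s(s(b))), s(s(e)), s(s(b)))))   [R5 at 2.1.3.1]
4. m(s(s(e)), s(m(s(s(s(b))), s(s(s(b))), s(s(b)))), s(m(s(s(s(b))), s(s(e)), s(s(b)))))  →  m(s(s(e)), s(s(b)), s(m(s(s(s(b))), s(s(e)), s(s(b)))))   [R5 at 2.1]
5. m(s(s(e)), s(s(b)), s(m(s(s(s(b))), s(s(e)), s(s(b)))))  →  m(s(s(e)), s(s(b)), s(s(b)))   [R5 at 3.1]
6. m(s(s(e)), s(s(b)), s(s(b)))  →  e   [R5 at ε]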